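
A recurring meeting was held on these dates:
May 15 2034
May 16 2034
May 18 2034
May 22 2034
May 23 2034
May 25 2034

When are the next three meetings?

May 29 2034, May 30 2034, Jun 1 2034

Gaps: 1, 2, 4, 1, 2 days — not constant, but cyclic with period 3.
The events fall on every Monday, Tuesday and Thursday.
The following Monday is May 29 2034.
The following Tuesday is May 30 2034.
Next Thursday: Jun 1 2034.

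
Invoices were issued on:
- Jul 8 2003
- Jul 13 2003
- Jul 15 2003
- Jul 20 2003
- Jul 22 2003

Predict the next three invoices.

Jul 27 2003, Jul 29 2003, Aug 3 2003

Every event lands on a Tuesday or Sunday (gaps cycle 5, 2, 5, 2).
So the schedule is: every Tuesday and Sunday.
Next Sunday: Jul 27 2003.
The following Tuesday is Jul 29 2003.
The following Sunday is Aug 3 2003.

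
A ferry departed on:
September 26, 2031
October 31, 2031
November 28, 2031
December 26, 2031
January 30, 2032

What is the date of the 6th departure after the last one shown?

July 30, 2032

Every date is a Friday; gaps 35, 28, 28, 35 days.
Each is the last Friday of its month (at least one falls on the 29th or later, ruling out '4th Friday').
February 2032 ends with Friday February 27, 2032.
March 2032 ends with Friday March 26, 2032.
April 2032 ends with Friday April 30, 2032.
Last Friday of May 2032: May 28, 2032.
June 2032 ends with Friday June 25, 2032.
July 2032 ends with Friday July 30, 2032.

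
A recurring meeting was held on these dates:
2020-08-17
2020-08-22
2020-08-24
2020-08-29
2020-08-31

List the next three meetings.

Gaps: 5, 2, 5, 2 days — not constant, but cyclic with period 2.
The events fall on every Monday and Saturday.
The following Saturday is 2020-09-05.
Next Monday: 2020-09-07.
Next Saturday: 2020-09-12.

2020-09-05, 2020-09-07, 2020-09-12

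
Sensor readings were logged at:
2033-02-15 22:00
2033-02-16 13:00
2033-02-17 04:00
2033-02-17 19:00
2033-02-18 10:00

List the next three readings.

2033-02-19 01:00, 2033-02-19 16:00, 2033-02-20 07:00

Gaps: 15, 15, 15, 15 hours — each event is 15 hours after the previous one.
2033-02-18 10:00 + 15 h = 2033-02-19 01:00.
2033-02-19 01:00 + 15 h = 2033-02-19 16:00.
2033-02-19 16:00 + 15 h = 2033-02-20 07:00.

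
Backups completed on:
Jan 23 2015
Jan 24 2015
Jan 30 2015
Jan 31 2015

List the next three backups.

Gaps: 1, 6, 1 days — not constant, but cyclic with period 2.
The events fall on every Friday and Saturday.
Next Friday: Feb 6 2015.
Next Saturday: Feb 7 2015.
The following Friday is Feb 13 2015.

Feb 6 2015, Feb 7 2015, Feb 13 2015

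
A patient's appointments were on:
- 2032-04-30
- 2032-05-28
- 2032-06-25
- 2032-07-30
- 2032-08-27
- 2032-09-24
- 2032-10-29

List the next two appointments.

2032-11-26, 2032-12-31

All Fridays; the gaps (28, 28, 35, 28, 28, 35) vary with month length.
This is the last Friday of each month.
Last Friday of November 2032: 2032-11-26.
Last Friday of December 2032: 2032-12-31.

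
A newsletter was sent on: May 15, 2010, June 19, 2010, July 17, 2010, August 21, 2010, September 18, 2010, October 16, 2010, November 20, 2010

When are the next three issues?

All dates are Saturdays, 35, 28, 35, 28, 28, 35 days apart.
Specifically, the 3rd Saturday of each month.
3rd Saturday of December 2010: December 18, 2010.
January 2011 — 3rd Saturday is January 15, 2011.
February 2011 — 3rd Saturday is February 19, 2011.

December 18, 2010; January 15, 2011; February 19, 2011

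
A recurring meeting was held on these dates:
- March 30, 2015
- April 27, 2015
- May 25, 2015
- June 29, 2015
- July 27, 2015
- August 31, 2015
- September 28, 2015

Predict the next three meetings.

October 26, 2015; November 30, 2015; December 28, 2015

These are Mondays with 28, 28, 35, 28, 35, 28-day gaps.
Each is the final Monday of its month — March 30, 2015 is past the 28th, so '4th Monday' doesn't fit.
October 2015 ends with Monday October 26, 2015.
November 2015 ends with Monday November 30, 2015.
December 2015 ends with Monday December 28, 2015.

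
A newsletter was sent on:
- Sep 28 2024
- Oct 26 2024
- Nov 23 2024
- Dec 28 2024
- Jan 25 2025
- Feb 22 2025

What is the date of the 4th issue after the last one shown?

All dates are Saturdays, 28, 28, 35, 28, 28 days apart.
Specifically, the 4th Saturday of each month.
March 2025 — 4th Saturday is Mar 22 2025.
4th Saturday of April 2025: Apr 26 2025.
May 2025 — 4th Saturday is May 24 2025.
June 2025 — 4th Saturday is Jun 28 2025.

Jun 28 2025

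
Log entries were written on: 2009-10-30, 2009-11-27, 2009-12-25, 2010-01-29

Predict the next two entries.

These are Fridays with 28, 28, 35-day gaps.
Each is the final Friday of its month — 2009-10-30 is past the 28th, so '4th Friday' doesn't fit.
Last Friday of February 2010: 2010-02-26.
March 2010 ends with Friday 2010-03-26.

2010-02-26, 2010-03-26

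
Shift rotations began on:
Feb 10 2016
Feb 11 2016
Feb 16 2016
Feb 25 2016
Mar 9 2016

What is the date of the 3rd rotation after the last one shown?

Gaps: 1, 5, 9, 13 days — each gap is 4 larger than the previous one.
Next gap: 17 days. Mar 9 2016 + 17 days = Mar 26 2016.
Next gap: 21 days. Mar 26 2016 + 21 days = Apr 16 2016.
Next gap: 25 days. Apr 16 2016 + 25 days = May 11 2016.

May 11 2016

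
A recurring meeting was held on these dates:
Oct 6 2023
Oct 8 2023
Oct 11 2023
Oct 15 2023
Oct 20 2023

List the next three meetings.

Oct 26 2023, Nov 2 2023, Nov 10 2023

Intervals are 2, 3, 4, 5 days — an arithmetic progression with common difference 1.
Next gap: 6 days. Oct 20 2023 + 6 days = Oct 26 2023.
Next gap: 7 days. Oct 26 2023 + 7 days = Nov 2 2023.
Next gap: 8 days. Nov 2 2023 + 8 days = Nov 10 2023.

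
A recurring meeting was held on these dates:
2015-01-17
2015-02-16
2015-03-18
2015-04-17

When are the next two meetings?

The spacing is 30, 30, 30 days — always 30 days.
2015-04-17 + 30 days = 2015-05-17.
2015-05-17 + 30 days = 2015-06-16.

2015-05-17, 2015-06-16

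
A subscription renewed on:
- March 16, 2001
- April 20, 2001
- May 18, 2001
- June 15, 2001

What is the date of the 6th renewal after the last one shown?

December 21, 2001

These are Fridays at 28- or 35-day spacing (35, 28, 28).
The pattern: 3rd Friday of the month.
July 2001 — 3rd Friday is July 20, 2001.
3rd Friday of August 2001: August 17, 2001.
3rd Friday of September 2001: September 21, 2001.
3rd Friday of October 2001: October 19, 2001.
3rd Friday of November 2001: November 16, 2001.
December 2001 — 3rd Friday is December 21, 2001.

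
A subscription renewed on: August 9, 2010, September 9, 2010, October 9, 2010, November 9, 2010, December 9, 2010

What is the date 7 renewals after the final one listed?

July 9, 2011

Gaps: 31, 30, 31, 30 days — not constant. Every event is on the 9th of the month.
Pattern: the 9th of each month.
Next: January 2011 → January 9, 2011.
February 2011: February 9, 2011.
Next: March 2011 → March 9, 2011.
Next: April 2011 → April 9, 2011.
May 2011: May 9, 2011.
June 2011: June 9, 2011.
July 2011: July 9, 2011.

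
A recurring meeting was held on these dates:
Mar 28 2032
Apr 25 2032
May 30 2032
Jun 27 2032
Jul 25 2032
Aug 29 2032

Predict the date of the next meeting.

Sep 26 2032

These are Sundays with 28, 35, 28, 28, 35-day gaps.
Each is the final Sunday of its month — May 30 2032 is past the 28th, so '4th Sunday' doesn't fit.
Last Sunday of September 2032: Sep 26 2032.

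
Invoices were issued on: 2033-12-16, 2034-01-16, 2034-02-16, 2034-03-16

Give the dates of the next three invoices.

Each date is the 16th; the gaps (31, 31, 28) track the month lengths.
The rule is the 16th of each month.
Next: April 2034 → 2034-04-16.
May 2034: 2034-05-16.
Next: June 2034 → 2034-06-16.

2034-04-16, 2034-05-16, 2034-06-16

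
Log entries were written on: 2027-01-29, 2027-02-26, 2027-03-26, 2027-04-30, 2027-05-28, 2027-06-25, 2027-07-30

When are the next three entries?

2027-08-27, 2027-09-24, 2027-10-29

All Fridays; the gaps (28, 28, 35, 28, 28, 35) vary with month length.
This is the last Friday of each month.
August 2027 ends with Friday 2027-08-27.
Last Friday of September 2027: 2027-09-24.
Last Friday of October 2027: 2027-10-29.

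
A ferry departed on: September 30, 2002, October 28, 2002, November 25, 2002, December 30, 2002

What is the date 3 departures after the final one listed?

Every date is a Monday; gaps 28, 28, 35 days.
Each is the last Monday of its month (at least one falls on the 29th or later, ruling out '4th Monday').
January 2003 ends with Monday January 27, 2003.
February 2003 ends with Monday February 24, 2003.
March 2003 ends with Monday March 31, 2003.

March 31, 2003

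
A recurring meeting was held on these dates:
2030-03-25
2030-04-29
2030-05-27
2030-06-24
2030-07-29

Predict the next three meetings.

Every date is a Monday; gaps 35, 28, 28, 35 days.
Each is the last Monday of its month (at least one falls on the 29th or later, ruling out '4th Monday').
August 2030 ends with Monday 2030-08-26.
Last Monday of September 2030: 2030-09-30.
October 2030 ends with Monday 2030-10-28.

2030-08-26, 2030-09-30, 2030-10-28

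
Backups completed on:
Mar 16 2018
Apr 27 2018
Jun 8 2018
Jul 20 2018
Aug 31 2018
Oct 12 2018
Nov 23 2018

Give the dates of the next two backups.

Every event comes 42 days after the last (42, 42, 42, 42, 42, 42).
Nov 23 2018 + 42 days = Jan 4 2019.
Jan 4 2019 + 42 days = Feb 15 2019.

Jan 4 2019, Feb 15 2019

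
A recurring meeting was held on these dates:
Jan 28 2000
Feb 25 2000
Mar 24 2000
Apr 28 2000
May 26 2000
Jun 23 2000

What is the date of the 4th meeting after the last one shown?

Oct 27 2000

All dates are Fridays, 28, 28, 35, 28, 28 days apart.
Specifically, the 4th Friday of each month.
4th Friday of July 2000: Jul 28 2000.
August 2000 — 4th Friday is Aug 25 2000.
September 2000 — 4th Friday is Sep 22 2000.
October 2000 — 4th Friday is Oct 27 2000.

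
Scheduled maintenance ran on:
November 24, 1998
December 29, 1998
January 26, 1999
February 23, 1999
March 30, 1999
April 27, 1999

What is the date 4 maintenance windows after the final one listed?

These are Tuesdays with 35, 28, 28, 35, 28-day gaps.
Each is the final Tuesday of its month — December 29, 1998 is past the 28th, so '4th Tuesday' doesn't fit.
Last Tuesday of May 1999: May 25, 1999.
Last Tuesday of June 1999: June 29, 1999.
July 1999 ends with Tuesday July 27, 1999.
Last Tuesday of August 1999: August 31, 1999.

August 31, 1999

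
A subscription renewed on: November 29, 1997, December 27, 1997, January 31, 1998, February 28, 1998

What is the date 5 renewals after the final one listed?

July 25, 1998

Every date is a Saturday; gaps 28, 35, 28 days.
Each is the last Saturday of its month (at least one falls on the 29th or later, ruling out '4th Saturday').
March 1998 ends with Saturday March 28, 1998.
April 1998 ends with Saturday April 25, 1998.
May 1998 ends with Saturday May 30, 1998.
June 1998 ends with Saturday June 27, 1998.
July 1998 ends with Saturday July 25, 1998.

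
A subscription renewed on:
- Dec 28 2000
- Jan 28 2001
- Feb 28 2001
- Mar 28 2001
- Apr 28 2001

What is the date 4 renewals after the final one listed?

Gaps: 31, 31, 28, 31 days — not constant. Every event is on the 28th of the month.
Pattern: the 28th of each month.
May 2001: May 28 2001.
June 2001: Jun 28 2001.
Next: July 2001 → Jul 28 2001.
Next: August 2001 → Aug 28 2001.

Aug 28 2001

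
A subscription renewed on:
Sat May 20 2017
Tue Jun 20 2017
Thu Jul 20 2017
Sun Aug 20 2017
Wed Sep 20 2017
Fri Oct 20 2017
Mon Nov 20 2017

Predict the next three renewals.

Wed Dec 20 2017, Sat Jan 20 2018, Tue Feb 20 2018

Each date is the 20th; the gaps (31, 30, 31, 31, 30, 31) track the month lengths.
The rule is the 20th of each month.
December 2017: Wed Dec 20 2017.
January 2018: Sat Jan 20 2018.
February 2018: Tue Feb 20 2018.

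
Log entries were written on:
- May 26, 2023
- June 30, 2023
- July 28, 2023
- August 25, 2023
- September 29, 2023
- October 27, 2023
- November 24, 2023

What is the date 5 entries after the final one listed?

All Fridays; the gaps (35, 28, 28, 35, 28, 28) vary with month length.
This is the last Friday of each month.
December 2023 ends with Friday December 29, 2023.
Last Friday of January 2024: January 26, 2024.
Last Friday of February 2024: February 23, 2024.
March 2024 ends with Friday March 29, 2024.
April 2024 ends with Friday April 26, 2024.

April 26, 2024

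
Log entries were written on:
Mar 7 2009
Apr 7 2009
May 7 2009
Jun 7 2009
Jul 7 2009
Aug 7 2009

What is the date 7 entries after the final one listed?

Mar 7 2010

The day-of-month is always 7 (31, 30, 31, 30, 31 days between events).
So this recurs on the 7th of each month.
Next: September 2009 → Sep 7 2009.
October 2009: Oct 7 2009.
Next: November 2009 → Nov 7 2009.
December 2009: Dec 7 2009.
Next: January 2010 → Jan 7 2010.
Next: February 2010 → Feb 7 2010.
Next: March 2010 → Mar 7 2010.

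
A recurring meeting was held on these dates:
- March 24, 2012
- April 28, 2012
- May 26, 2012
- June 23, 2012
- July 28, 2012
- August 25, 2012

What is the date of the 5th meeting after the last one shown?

Gaps: 35, 28, 28, 35, 28 days — a mix of 28 and 35. Every date is a Saturday.
Each is the 4th Saturday of its month.
September 2012 — 4th Saturday is September 22, 2012.
4th Saturday of October 2012: October 27, 2012.
4th Saturday of November 2012: November 24, 2012.
December 2012 — 4th Saturday is December 22, 2012.
4th Saturday of January 2013: January 26, 2013.

January 26, 2013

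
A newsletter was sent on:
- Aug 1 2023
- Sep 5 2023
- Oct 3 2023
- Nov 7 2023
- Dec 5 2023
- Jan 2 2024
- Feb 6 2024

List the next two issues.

Mar 5 2024, Apr 2 2024

These are Tuesdays at 28- or 35-day spacing (35, 28, 35, 28, 28, 35).
The pattern: 1st Tuesday of the month.
March 2024 — 1st Tuesday is Mar 5 2024.
1st Tuesday of April 2024: Apr 2 2024.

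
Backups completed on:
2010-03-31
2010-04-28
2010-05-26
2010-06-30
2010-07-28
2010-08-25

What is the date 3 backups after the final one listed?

These are Wednesdays with 28, 28, 35, 28, 28-day gaps.
Each is the final Wednesday of its month — 2010-03-31 is past the 28th, so '4th Wednesday' doesn't fit.
Last Wednesday of September 2010: 2010-09-29.
October 2010 ends with Wednesday 2010-10-27.
November 2010 ends with Wednesday 2010-11-24.

2010-11-24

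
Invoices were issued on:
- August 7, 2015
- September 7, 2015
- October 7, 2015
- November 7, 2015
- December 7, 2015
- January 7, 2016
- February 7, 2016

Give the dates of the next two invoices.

Each date is the 7th; the gaps (31, 30, 31, 30, 31, 31) track the month lengths.
The rule is the 7th of each month.
March 2016: March 7, 2016.
Next: April 2016 → April 7, 2016.

March 7, 2016; April 7, 2016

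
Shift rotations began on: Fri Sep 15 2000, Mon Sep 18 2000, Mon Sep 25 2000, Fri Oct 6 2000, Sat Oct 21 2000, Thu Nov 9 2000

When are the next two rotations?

Intervals are 3, 7, 11, 15, 19 days — an arithmetic progression with common difference 4.
Next gap: 23 days. Thu Nov 9 2000 + 23 days = Sat Dec 2 2000.
Next gap: 27 days. Sat Dec 2 2000 + 27 days = Fri Dec 29 2000.

Sat Dec 2 2000, Fri Dec 29 2000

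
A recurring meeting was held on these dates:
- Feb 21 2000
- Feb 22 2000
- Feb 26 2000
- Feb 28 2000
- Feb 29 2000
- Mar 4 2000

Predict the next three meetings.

Mar 6 2000, Mar 7 2000, Mar 11 2000

Gaps: 1, 4, 2, 1, 4 days — not constant, but cyclic with period 3.
The events fall on every Monday, Tuesday and Saturday.
Next Monday: Mar 6 2000.
Next Tuesday: Mar 7 2000.
Next Saturday: Mar 11 2000.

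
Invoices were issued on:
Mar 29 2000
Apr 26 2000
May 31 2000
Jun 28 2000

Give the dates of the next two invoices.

All Wednesdays; the gaps (28, 35, 28) vary with month length.
This is the last Wednesday of each month.
Last Wednesday of July 2000: Jul 26 2000.
August 2000 ends with Wednesday Aug 30 2000.

Jul 26 2000, Aug 30 2000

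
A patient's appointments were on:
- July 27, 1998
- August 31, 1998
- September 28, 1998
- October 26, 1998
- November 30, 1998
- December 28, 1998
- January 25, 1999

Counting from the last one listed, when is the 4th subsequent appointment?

These are Mondays with 35, 28, 28, 35, 28, 28-day gaps.
Each is the final Monday of its month — August 31, 1998 is past the 28th, so '4th Monday' doesn't fit.
Last Monday of February 1999: February 22, 1999.
Last Monday of March 1999: March 29, 1999.
Last Monday of April 1999: April 26, 1999.
May 1999 ends with Monday May 31, 1999.

May 31, 1999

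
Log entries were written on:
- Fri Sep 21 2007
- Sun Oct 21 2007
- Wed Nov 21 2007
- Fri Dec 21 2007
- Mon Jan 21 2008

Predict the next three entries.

Gaps: 30, 31, 30, 31 days — not constant. Every event is on the 21st of the month.
Pattern: the 21st of each month.
Next: February 2008 → Thu Feb 21 2008.
Next: March 2008 → Fri Mar 21 2008.
Next: April 2008 → Mon Apr 21 2008.

Thu Feb 21 2008, Fri Mar 21 2008, Mon Apr 21 2008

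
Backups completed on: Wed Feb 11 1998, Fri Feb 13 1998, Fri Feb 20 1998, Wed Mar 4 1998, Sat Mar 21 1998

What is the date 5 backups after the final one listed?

Intervals are 2, 7, 12, 17 days — an arithmetic progression with common difference 5.
Next gap: 22 days. Sat Mar 21 1998 + 22 days = Sun Apr 12 1998.
Next gap: 27 days. Sun Apr 12 1998 + 27 days = Sat May 9 1998.
Next gap: 32 days. Sat May 9 1998 + 32 days = Wed Jun 10 1998.
Next gap: 37 days. Wed Jun 10 1998 + 37 days = Fri Jul 17 1998.
Next gap: 42 days. Fri Jul 17 1998 + 42 days = Fri Aug 28 1998.

Fri Aug 28 1998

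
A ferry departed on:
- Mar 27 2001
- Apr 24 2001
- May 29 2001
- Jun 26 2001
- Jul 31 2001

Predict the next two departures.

Aug 28 2001, Sep 25 2001

These are Tuesdays with 28, 35, 28, 35-day gaps.
Each is the final Tuesday of its month — May 29 2001 is past the 28th, so '4th Tuesday' doesn't fit.
August 2001 ends with Tuesday Aug 28 2001.
Last Tuesday of September 2001: Sep 25 2001.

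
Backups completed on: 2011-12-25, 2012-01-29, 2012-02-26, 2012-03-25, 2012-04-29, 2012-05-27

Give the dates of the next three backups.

Every date is a Sunday; gaps 35, 28, 28, 35, 28 days.
Each is the last Sunday of its month (at least one falls on the 29th or later, ruling out '4th Sunday').
June 2012 ends with Sunday 2012-06-24.
Last Sunday of July 2012: 2012-07-29.
August 2012 ends with Sunday 2012-08-26.

2012-06-24, 2012-07-29, 2012-08-26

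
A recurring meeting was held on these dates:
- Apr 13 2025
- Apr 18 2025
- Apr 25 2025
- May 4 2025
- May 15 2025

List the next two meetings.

May 28 2025, Jun 12 2025

Intervals are 5, 7, 9, 11 days — an arithmetic progression with common difference 2.
Next gap: 13 days. May 15 2025 + 13 days = May 28 2025.
Next gap: 15 days. May 28 2025 + 15 days = Jun 12 2025.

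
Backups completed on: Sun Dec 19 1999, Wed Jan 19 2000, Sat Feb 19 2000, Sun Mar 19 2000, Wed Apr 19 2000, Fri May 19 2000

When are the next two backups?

Gaps: 31, 31, 29, 31, 30 days — not constant. Every event is on the 19th of the month.
Pattern: the 19th of each month.
Next: June 2000 → Mon Jun 19 2000.
Next: July 2000 → Wed Jul 19 2000.

Mon Jun 19 2000, Wed Jul 19 2000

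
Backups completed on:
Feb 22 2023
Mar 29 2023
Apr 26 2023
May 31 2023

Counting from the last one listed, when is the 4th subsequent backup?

All Wednesdays; the gaps (35, 28, 35) vary with month length.
This is the last Wednesday of each month.
June 2023 ends with Wednesday Jun 28 2023.
July 2023 ends with Wednesday Jul 26 2023.
Last Wednesday of August 2023: Aug 30 2023.
Last Wednesday of September 2023: Sep 27 2023.

Sep 27 2023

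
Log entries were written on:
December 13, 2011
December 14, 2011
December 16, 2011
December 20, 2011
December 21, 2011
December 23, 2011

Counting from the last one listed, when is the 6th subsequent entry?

January 6, 2012

Gaps: 1, 2, 4, 1, 2 days — not constant, but cyclic with period 3.
The events fall on every Tuesday, Wednesday and Friday.
The following Tuesday is December 27, 2011.
The following Wednesday is December 28, 2011.
Next Friday: December 30, 2011.
The following Tuesday is January 3, 2012.
Next Wednesday: January 4, 2012.
Next Friday: January 6, 2012.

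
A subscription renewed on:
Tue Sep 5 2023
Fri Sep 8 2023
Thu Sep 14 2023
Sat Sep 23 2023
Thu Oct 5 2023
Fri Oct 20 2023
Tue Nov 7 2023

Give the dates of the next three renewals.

Intervals are 3, 6, 9, 12, 15, 18 days — an arithmetic progression with common difference 3.
Next gap: 21 days. Tue Nov 7 2023 + 21 days = Tue Nov 28 2023.
Next gap: 24 days. Tue Nov 28 2023 + 24 days = Fri Dec 22 2023.
Next gap: 27 days. Fri Dec 22 2023 + 27 days = Thu Jan 18 2024.

Tue Nov 28 2023, Fri Dec 22 2023, Thu Jan 18 2024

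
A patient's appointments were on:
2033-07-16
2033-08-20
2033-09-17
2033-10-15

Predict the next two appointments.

These are Saturdays at 28- or 35-day spacing (35, 28, 28).
The pattern: 3rd Saturday of the month.
November 2033 — 3rd Saturday is 2033-11-19.
December 2033 — 3rd Saturday is 2033-12-17.

2033-11-19, 2033-12-17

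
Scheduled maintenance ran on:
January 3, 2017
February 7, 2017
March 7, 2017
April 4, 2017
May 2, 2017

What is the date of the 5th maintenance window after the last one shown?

Gaps: 35, 28, 28, 28 days — a mix of 28 and 35. Every date is a Tuesday.
Each is the 1st Tuesday of its month.
1st Tuesday of June 2017: June 6, 2017.
1st Tuesday of July 2017: July 4, 2017.
August 2017 — 1st Tuesday is August 1, 2017.
1st Tuesday of September 2017: September 5, 2017.
1st Tuesday of October 2017: October 3, 2017.

October 3, 2017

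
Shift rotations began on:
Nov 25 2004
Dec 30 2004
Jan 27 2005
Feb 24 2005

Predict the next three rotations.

Every date is a Thursday; gaps 35, 28, 28 days.
Each is the last Thursday of its month (at least one falls on the 29th or later, ruling out '4th Thursday').
March 2005 ends with Thursday Mar 31 2005.
Last Thursday of April 2005: Apr 28 2005.
Last Thursday of May 2005: May 26 2005.

Mar 31 2005, Apr 28 2005, May 26 2005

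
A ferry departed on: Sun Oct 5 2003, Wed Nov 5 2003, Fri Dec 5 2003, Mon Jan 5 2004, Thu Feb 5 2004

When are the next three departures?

Fri Mar 5 2004, Mon Apr 5 2004, Wed May 5 2004

Gaps: 31, 30, 31, 31 days — not constant. Every event is on the 5th of the month.
Pattern: the 5th of each month.
Next: March 2004 → Fri Mar 5 2004.
Next: April 2004 → Mon Apr 5 2004.
Next: May 2004 → Wed May 5 2004.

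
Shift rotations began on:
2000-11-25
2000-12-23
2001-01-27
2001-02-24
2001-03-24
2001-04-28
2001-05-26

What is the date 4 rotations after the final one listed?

Gaps: 28, 35, 28, 28, 35, 28 days — a mix of 28 and 35. Every date is a Saturday.
Each is the 4th Saturday of its month.
June 2001 — 4th Saturday is 2001-06-23.
July 2001 — 4th Saturday is 2001-07-28.
August 2001 — 4th Saturday is 2001-08-25.
September 2001 — 4th Saturday is 2001-09-22.

2001-09-22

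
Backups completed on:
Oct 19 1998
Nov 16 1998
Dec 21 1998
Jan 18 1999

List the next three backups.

Gaps: 28, 35, 28 days — a mix of 28 and 35. Every date is a Monday.
Each is the 3rd Monday of its month.
3rd Monday of February 1999: Feb 15 1999.
March 1999 — 3rd Monday is Mar 15 1999.
3rd Monday of April 1999: Apr 19 1999.

Feb 15 1999, Mar 15 1999, Apr 19 1999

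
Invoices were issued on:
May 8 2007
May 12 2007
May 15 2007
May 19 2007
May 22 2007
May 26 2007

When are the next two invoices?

The gap pattern 4, 3, 4, 3, 4 repeats every 2 events.
These are the Tuesdays and Saturdays of each week.
The following Tuesday is May 29 2007.
The following Saturday is Jun 2 2007.

May 29 2007, Jun 2 2007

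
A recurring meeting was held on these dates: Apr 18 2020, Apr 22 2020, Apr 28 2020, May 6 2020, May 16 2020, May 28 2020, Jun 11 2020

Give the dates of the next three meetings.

Jun 27 2020, Jul 15 2020, Aug 4 2020

Gaps: 4, 6, 8, 10, 12, 14 days — each gap is 2 larger than the previous one.
Next gap: 16 days. Jun 11 2020 + 16 days = Jun 27 2020.
Next gap: 18 days. Jun 27 2020 + 18 days = Jul 15 2020.
Next gap: 20 days. Jul 15 2020 + 20 days = Aug 4 2020.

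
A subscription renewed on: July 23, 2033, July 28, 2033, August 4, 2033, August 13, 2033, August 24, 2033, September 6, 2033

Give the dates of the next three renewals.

Gaps: 5, 7, 9, 11, 13 days — each gap is 2 larger than the previous one.
Next gap: 15 days. September 6, 2033 + 15 days = September 21, 2033.
Next gap: 17 days. September 21, 2033 + 17 days = October 8, 2033.
Next gap: 19 days. October 8, 2033 + 19 days = October 27, 2033.

September 21, 2033; October 8, 2033; October 27, 2033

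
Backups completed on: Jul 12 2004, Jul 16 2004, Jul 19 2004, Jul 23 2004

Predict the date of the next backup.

Jul 26 2004

Gaps: 4, 3, 4 days — not constant, but cyclic with period 2.
The events fall on every Monday and Friday.
Next Monday: Jul 26 2004.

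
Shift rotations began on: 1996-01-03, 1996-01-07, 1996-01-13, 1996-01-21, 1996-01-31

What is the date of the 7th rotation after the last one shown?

1996-06-05

Intervals are 4, 6, 8, 10 days — an arithmetic progression with common difference 2.
Next gap: 12 days. 1996-01-31 + 12 days = 1996-02-12.
Next gap: 14 days. 1996-02-12 + 14 days = 1996-02-26.
Next gap: 16 days. 1996-02-26 + 16 days = 1996-03-13.
Next gap: 18 days. 1996-03-13 + 18 days = 1996-03-31.
Next gap: 20 days. 1996-03-31 + 20 days = 1996-04-20.
Next gap: 22 days. 1996-04-20 + 22 days = 1996-05-12.
Next gap: 24 days. 1996-05-12 + 24 days = 1996-06-05.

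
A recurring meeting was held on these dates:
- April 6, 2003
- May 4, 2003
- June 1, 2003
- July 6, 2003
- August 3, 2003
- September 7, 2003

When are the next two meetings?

These are Sundays at 28- or 35-day spacing (28, 28, 35, 28, 35).
The pattern: 1st Sunday of the month.
1st Sunday of October 2003: October 5, 2003.
November 2003 — 1st Sunday is November 2, 2003.

October 5, 2003; November 2, 2003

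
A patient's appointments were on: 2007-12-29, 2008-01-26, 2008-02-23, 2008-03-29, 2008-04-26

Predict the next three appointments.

Every date is a Saturday; gaps 28, 28, 35, 28 days.
Each is the last Saturday of its month (at least one falls on the 29th or later, ruling out '4th Saturday').
May 2008 ends with Saturday 2008-05-31.
Last Saturday of June 2008: 2008-06-28.
July 2008 ends with Saturday 2008-07-26.

2008-05-31, 2008-06-28, 2008-07-26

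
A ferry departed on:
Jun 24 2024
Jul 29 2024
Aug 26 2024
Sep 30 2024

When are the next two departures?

All Mondays; the gaps (35, 28, 35) vary with month length.
This is the last Monday of each month.
Last Monday of October 2024: Oct 28 2024.
Last Monday of November 2024: Nov 25 2024.

Oct 28 2024, Nov 25 2024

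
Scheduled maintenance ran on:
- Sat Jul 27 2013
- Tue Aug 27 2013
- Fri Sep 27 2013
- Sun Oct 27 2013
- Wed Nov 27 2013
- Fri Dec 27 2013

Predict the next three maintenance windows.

The day-of-month is always 27 (31, 31, 30, 31, 30 days between events).
So this recurs on the 27th of each month.
January 2014: Mon Jan 27 2014.
Next: February 2014 → Thu Feb 27 2014.
Next: March 2014 → Thu Mar 27 2014.

Mon Jan 27 2014, Thu Feb 27 2014, Thu Mar 27 2014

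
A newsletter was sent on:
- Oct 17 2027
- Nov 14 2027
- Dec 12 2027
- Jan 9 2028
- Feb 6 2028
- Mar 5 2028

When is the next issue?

The spacing is 28, 28, 28, 28, 28 days — always 28 days.
Mar 5 2028 + 28 days = Apr 2 2028.

Apr 2 2028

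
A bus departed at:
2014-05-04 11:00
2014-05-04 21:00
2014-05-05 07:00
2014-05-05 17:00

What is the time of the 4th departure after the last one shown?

Gaps: 10, 10, 10 hours — each event is 10 hours after the previous one.
2014-05-05 17:00 + 10 h = 2014-05-06 03:00.
2014-05-06 03:00 + 10 h = 2014-05-06 13:00.
2014-05-06 13:00 + 10 h = 2014-05-06 23:00.
2014-05-06 23:00 + 10 h = 2014-05-07 09:00.

2014-05-07 09:00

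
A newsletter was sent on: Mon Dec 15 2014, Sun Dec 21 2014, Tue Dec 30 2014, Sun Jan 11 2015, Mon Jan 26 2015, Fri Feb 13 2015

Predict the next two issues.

The spacing grows by 3 each time: 6, 9, 12, 15, 18 days.
Next gap: 21 days. Fri Feb 13 2015 + 21 days = Fri Mar 6 2015.
Next gap: 24 days. Fri Mar 6 2015 + 24 days = Mon Mar 30 2015.

Fri Mar 6 2015, Mon Mar 30 2015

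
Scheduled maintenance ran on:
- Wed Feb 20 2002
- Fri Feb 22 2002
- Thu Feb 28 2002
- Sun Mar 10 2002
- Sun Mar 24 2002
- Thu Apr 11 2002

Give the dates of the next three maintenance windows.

Gaps: 2, 6, 10, 14, 18 days — each gap is 4 larger than the previous one.
Next gap: 22 days. Thu Apr 11 2002 + 22 days = Fri May 3 2002.
Next gap: 26 days. Fri May 3 2002 + 26 days = Wed May 29 2002.
Next gap: 30 days. Wed May 29 2002 + 30 days = Fri Jun 28 2002.

Fri May 3 2002, Wed May 29 2002, Fri Jun 28 2002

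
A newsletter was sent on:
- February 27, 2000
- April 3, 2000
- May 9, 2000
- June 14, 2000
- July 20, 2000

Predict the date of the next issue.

Every event comes 36 days after the last (36, 36, 36, 36).
July 20, 2000 + 36 days = August 25, 2000.

August 25, 2000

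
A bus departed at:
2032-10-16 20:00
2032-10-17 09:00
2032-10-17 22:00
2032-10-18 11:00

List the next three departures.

2032-10-19 00:00, 2032-10-19 13:00, 2032-10-20 02:00

Gaps: 13, 13, 13 hours — each event is 13 hours after the previous one.
2032-10-18 11:00 + 13 h = 2032-10-19 00:00.
2032-10-19 00:00 + 13 h = 2032-10-19 13:00.
2032-10-19 13:00 + 13 h = 2032-10-20 02:00.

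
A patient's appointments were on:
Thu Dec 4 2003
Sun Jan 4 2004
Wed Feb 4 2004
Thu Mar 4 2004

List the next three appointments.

Gaps: 31, 31, 29 days — not constant. Every event is on the 4th of the month.
Pattern: the 4th of each month.
April 2004: Sun Apr 4 2004.
May 2004: Tue May 4 2004.
June 2004: Fri Jun 4 2004.

Sun Apr 4 2004, Tue May 4 2004, Fri Jun 4 2004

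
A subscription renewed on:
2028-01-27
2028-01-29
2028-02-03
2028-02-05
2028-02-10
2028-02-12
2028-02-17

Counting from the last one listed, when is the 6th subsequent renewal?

2028-03-09

The gap pattern 2, 5, 2, 5, 2, 5 repeats every 2 events.
These are the Thursdays and Saturdays of each week.
Next Saturday: 2028-02-19.
Next Thursday: 2028-02-24.
Next Saturday: 2028-02-26.
The following Thursday is 2028-03-02.
Next Saturday: 2028-03-04.
Next Thursday: 2028-03-09.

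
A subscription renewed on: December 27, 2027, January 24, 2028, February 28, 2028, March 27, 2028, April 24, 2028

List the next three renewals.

All dates are Mondays, 28, 35, 28, 28 days apart.
Specifically, the 4th Monday of each month.
4th Monday of May 2028: May 22, 2028.
June 2028 — 4th Monday is June 26, 2028.
July 2028 — 4th Monday is July 24, 2028.

May 22, 2028; June 26, 2028; July 24, 2028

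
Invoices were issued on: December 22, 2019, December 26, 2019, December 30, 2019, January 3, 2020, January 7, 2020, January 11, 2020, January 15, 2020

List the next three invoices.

The spacing is 4, 4, 4, 4, 4, 4 days — always 4 days.
January 15, 2020 + 4 days = January 19, 2020.
January 19, 2020 + 4 days = January 23, 2020.
January 23, 2020 + 4 days = January 27, 2020.

January 19, 2020; January 23, 2020; January 27, 2020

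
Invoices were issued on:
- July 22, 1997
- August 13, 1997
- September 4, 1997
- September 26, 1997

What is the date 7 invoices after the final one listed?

Gaps between consecutive events: 22, 22, 22 days — a constant 22-day interval.
September 26, 1997 + 22 days = October 18, 1997.
October 18, 1997 + 22 days = November 9, 1997.
November 9, 1997 + 22 days = December 1, 1997.
December 1, 1997 + 22 days = December 23, 1997.
December 23, 1997 + 22 days = January 14, 1998.
January 14, 1998 + 22 days = February 5, 1998.
February 5, 1998 + 22 days = February 27, 1998.

February 27, 1998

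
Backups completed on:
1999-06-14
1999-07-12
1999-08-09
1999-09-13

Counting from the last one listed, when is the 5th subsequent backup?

2000-02-14

Gaps: 28, 28, 35 days — a mix of 28 and 35. Every date is a Monday.
Each is the 2nd Monday of its month.
October 1999 — 2nd Monday is 1999-10-11.
2nd Monday of November 1999: 1999-11-08.
December 1999 — 2nd Monday is 1999-12-13.
January 2000 — 2nd Monday is 2000-01-10.
February 2000 — 2nd Monday is 2000-02-14.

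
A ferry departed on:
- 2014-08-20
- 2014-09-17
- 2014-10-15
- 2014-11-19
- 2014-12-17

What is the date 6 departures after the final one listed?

2015-06-17

Gaps: 28, 28, 35, 28 days — a mix of 28 and 35. Every date is a Wednesday.
Each is the 3rd Wednesday of its month.
January 2015 — 3rd Wednesday is 2015-01-21.
3rd Wednesday of February 2015: 2015-02-18.
March 2015 — 3rd Wednesday is 2015-03-18.
3rd Wednesday of April 2015: 2015-04-15.
3rd Wednesday of May 2015: 2015-05-20.
3rd Wednesday of June 2015: 2015-06-17.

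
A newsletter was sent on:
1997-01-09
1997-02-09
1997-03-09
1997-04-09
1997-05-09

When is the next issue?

The day-of-month is always 9 (31, 28, 31, 30 days between events).
So this recurs on the 9th of each month.
Next: June 1997 → 1997-06-09.

1997-06-09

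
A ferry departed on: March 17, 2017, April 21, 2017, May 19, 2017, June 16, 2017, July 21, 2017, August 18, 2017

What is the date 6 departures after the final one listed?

February 16, 2018

All dates are Fridays, 35, 28, 28, 35, 28 days apart.
Specifically, the 3rd Friday of each month.
3rd Friday of September 2017: September 15, 2017.
October 2017 — 3rd Friday is October 20, 2017.
November 2017 — 3rd Friday is November 17, 2017.
December 2017 — 3rd Friday is December 15, 2017.
January 2018 — 3rd Friday is January 19, 2018.
February 2018 — 3rd Friday is February 16, 2018.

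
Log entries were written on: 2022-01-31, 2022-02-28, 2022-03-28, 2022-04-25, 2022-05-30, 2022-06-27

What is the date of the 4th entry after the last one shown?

2022-10-31

All Mondays; the gaps (28, 28, 28, 35, 28) vary with month length.
This is the last Monday of each month.
Last Monday of July 2022: 2022-07-25.
Last Monday of August 2022: 2022-08-29.
Last Monday of September 2022: 2022-09-26.
Last Monday of October 2022: 2022-10-31.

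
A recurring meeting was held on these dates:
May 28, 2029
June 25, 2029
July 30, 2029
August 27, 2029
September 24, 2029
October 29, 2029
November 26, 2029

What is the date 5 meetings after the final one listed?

April 29, 2030

These are Mondays with 28, 35, 28, 28, 35, 28-day gaps.
Each is the final Monday of its month — July 30, 2029 is past the 28th, so '4th Monday' doesn't fit.
Last Monday of December 2029: December 31, 2029.
January 2030 ends with Monday January 28, 2030.
February 2030 ends with Monday February 25, 2030.
March 2030 ends with Monday March 25, 2030.
April 2030 ends with Monday April 29, 2030.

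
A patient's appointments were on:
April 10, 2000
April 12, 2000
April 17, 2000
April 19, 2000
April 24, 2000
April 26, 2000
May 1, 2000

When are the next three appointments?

May 3, 2000; May 8, 2000; May 10, 2000

Every event lands on a Monday or Wednesday (gaps cycle 2, 5, 2, 5, 2, 5).
So the schedule is: every Monday and Wednesday.
Next Wednesday: May 3, 2000.
The following Monday is May 8, 2000.
Next Wednesday: May 10, 2000.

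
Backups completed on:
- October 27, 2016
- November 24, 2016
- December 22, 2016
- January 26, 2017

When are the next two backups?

February 23, 2017; March 23, 2017

Gaps: 28, 28, 35 days — a mix of 28 and 35. Every date is a Thursday.
Each is the 4th Thursday of its month.
February 2017 — 4th Thursday is February 23, 2017.
4th Thursday of March 2017: March 23, 2017.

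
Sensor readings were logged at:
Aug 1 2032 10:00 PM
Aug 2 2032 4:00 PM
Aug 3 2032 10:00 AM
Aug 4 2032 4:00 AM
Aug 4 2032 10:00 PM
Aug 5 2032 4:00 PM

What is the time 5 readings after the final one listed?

Gaps: 18, 18, 18, 18, 18 hours — each event is 18 hours after the previous one.
Aug 5 2032 4:00 PM + 18 h = Aug 6 2032 10:00 AM.
Aug 6 2032 10:00 AM + 18 h = Aug 7 2032 4:00 AM.
Aug 7 2032 4:00 AM + 18 h = Aug 7 2032 10:00 PM.
Aug 7 2032 10:00 PM + 18 h = Aug 8 2032 4:00 PM.
Aug 8 2032 4:00 PM + 18 h = Aug 9 2032 10:00 AM.

Aug 9 2032 10:00 AM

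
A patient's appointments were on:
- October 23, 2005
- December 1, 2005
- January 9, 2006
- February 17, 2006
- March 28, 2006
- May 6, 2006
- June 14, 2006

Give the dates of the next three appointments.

July 23, 2006; August 31, 2006; October 9, 2006

Gaps between consecutive events: 39, 39, 39, 39, 39, 39 days — a constant 39-day interval.
June 14, 2006 + 39 days = July 23, 2006.
July 23, 2006 + 39 days = August 31, 2006.
August 31, 2006 + 39 days = October 9, 2006.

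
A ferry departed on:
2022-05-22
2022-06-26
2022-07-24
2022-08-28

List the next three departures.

2022-09-25, 2022-10-23, 2022-11-27

All dates are Sundays, 35, 28, 35 days apart.
Specifically, the 4th Sunday of each month.
4th Sunday of September 2022: 2022-09-25.
October 2022 — 4th Sunday is 2022-10-23.
November 2022 — 4th Sunday is 2022-11-27.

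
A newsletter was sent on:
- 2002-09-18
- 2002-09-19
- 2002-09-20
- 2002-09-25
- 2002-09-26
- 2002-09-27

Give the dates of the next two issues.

Every event lands on a Wednesday or Thursday or Friday (gaps cycle 1, 1, 5, 1, 1).
So the schedule is: every Wednesday, Thursday and Friday.
Next Wednesday: 2002-10-02.
The following Thursday is 2002-10-03.

2002-10-02, 2002-10-03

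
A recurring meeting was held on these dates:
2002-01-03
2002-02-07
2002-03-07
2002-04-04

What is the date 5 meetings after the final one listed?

Gaps: 35, 28, 28 days — a mix of 28 and 35. Every date is a Thursday.
Each is the 1st Thursday of its month.
1st Thursday of May 2002: 2002-05-02.
June 2002 — 1st Thursday is 2002-06-06.
July 2002 — 1st Thursday is 2002-07-04.
1st Thursday of August 2002: 2002-08-01.
1st Thursday of September 2002: 2002-09-05.

2002-09-05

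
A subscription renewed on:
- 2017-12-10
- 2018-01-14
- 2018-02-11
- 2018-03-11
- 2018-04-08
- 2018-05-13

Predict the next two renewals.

2018-06-10, 2018-07-08

Gaps: 35, 28, 28, 28, 35 days — a mix of 28 and 35. Every date is a Sunday.
Each is the 2nd Sunday of its month.
2nd Sunday of June 2018: 2018-06-10.
2nd Sunday of July 2018: 2018-07-08.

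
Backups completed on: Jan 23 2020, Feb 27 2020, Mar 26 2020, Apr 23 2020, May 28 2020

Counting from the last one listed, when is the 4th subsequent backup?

Sep 24 2020

Gaps: 35, 28, 28, 35 days — a mix of 28 and 35. Every date is a Thursday.
Each is the 4th Thursday of its month.
June 2020 — 4th Thursday is Jun 25 2020.
July 2020 — 4th Thursday is Jul 23 2020.
August 2020 — 4th Thursday is Aug 27 2020.
4th Thursday of September 2020: Sep 24 2020.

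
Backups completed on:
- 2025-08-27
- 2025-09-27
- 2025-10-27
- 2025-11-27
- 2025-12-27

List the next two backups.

2026-01-27, 2026-02-27

Each date is the 27th; the gaps (31, 30, 31, 30) track the month lengths.
The rule is the 27th of each month.
Next: January 2026 → 2026-01-27.
February 2026: 2026-02-27.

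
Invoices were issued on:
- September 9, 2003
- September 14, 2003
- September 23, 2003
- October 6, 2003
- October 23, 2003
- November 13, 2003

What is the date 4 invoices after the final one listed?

Gaps: 5, 9, 13, 17, 21 days — each gap is 4 larger than the previous one.
Next gap: 25 days. November 13, 2003 + 25 days = December 8, 2003.
Next gap: 29 days. December 8, 2003 + 29 days = January 6, 2004.
Next gap: 33 days. January 6, 2004 + 33 days = February 8, 2004.
Next gap: 37 days. February 8, 2004 + 37 days = March 16, 2004.

March 16, 2004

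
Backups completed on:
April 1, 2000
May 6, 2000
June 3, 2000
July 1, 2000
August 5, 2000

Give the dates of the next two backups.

These are Saturdays at 28- or 35-day spacing (35, 28, 28, 35).
The pattern: 1st Saturday of the month.
1st Saturday of September 2000: September 2, 2000.
October 2000 — 1st Saturday is October 7, 2000.

September 2, 2000; October 7, 2000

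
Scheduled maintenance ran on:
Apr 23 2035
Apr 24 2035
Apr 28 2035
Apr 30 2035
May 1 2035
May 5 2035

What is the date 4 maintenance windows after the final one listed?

The gap pattern 1, 4, 2, 1, 4 repeats every 3 events.
These are the Mondays, Tuesdays and Saturdays of each week.
Next Monday: May 7 2035.
The following Tuesday is May 8 2035.
The following Saturday is May 12 2035.
The following Monday is May 14 2035.

May 14 2035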